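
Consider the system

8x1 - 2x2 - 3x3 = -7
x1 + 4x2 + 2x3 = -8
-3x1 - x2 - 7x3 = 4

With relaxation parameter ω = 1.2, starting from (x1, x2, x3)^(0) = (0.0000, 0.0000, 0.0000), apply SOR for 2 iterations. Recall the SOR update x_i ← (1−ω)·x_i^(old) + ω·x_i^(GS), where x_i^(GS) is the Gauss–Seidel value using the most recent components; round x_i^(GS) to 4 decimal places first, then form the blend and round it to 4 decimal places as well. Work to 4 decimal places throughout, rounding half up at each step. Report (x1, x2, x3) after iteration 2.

(-1.3703, -1.6990, 0.2680)

Iteration 1:
  x1: GS value = (-7 - (-2)·0.0000 - (-3)·0.0000) / (8) = -0.8750;  x1 ← (1−ω)·0.0000 + ω·-0.8750 = -1.0500
  x2: GS value = (-8 - (1)·-1.0500 - (2)·0.0000) / (4) = -1.7375;  x2 ← (1−ω)·0.0000 + ω·-1.7375 = -2.0850
  x3: GS value = (4 - (-3)·-1.0500 - (-1)·-2.0850) / (-7) = 0.1764;  x3 ← (1−ω)·0.0000 + ω·0.1764 = 0.2117
Iteration 2:
  x1: GS value = (-7 - (-2)·-2.0850 - (-3)·0.2117) / (8) = -1.3169;  x1 ← (1−ω)·-1.0500 + ω·-1.3169 = -1.3703
  x2: GS value = (-8 - (1)·-1.3703 - (2)·0.2117) / (4) = -1.7633;  x2 ← (1−ω)·-2.0850 + ω·-1.7633 = -1.6990
  x3: GS value = (4 - (-3)·-1.3703 - (-1)·-1.6990) / (-7) = 0.2586;  x3 ← (1−ω)·0.2117 + ω·0.2586 = 0.2680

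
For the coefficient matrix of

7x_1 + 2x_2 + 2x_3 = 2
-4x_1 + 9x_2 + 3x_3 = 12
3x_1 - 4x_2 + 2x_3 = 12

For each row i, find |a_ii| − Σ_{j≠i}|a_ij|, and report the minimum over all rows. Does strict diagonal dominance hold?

-5

row 1: |7| − (2+2) = 3
row 2: |9| − (4+3) = 2
row 3: |2| − (3+4) = -5
minimum over rows = -5 → not strictly diagonally dominant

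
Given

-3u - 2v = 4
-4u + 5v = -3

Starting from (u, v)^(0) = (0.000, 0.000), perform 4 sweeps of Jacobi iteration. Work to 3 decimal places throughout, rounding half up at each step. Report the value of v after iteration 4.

-0.778

Iteration 1:
  u = (4 - (-2)·0.000) / (-3) = -1.333
  v = (-3 - (-4)·0.000) / (5) = -0.600
Iteration 2:
  u = (4 - (-2)·-0.600) / (-3) = -0.933
  v = (-3 - (-4)·-1.333) / (5) = -1.666
Iteration 3:
  u = (4 - (-2)·-1.666) / (-3) = -0.223
  v = (-3 - (-4)·-0.933) / (5) = -1.346
Iteration 4:
  u = (4 - (-2)·-1.346) / (-3) = -0.436
  v = (-3 - (-4)·-0.223) / (5) = -0.778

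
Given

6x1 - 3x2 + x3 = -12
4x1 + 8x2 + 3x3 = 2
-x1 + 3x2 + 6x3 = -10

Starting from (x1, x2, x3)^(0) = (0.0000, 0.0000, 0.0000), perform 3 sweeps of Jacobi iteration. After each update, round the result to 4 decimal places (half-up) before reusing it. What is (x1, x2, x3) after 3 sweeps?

Iteration 1:
  x1 = (-12 - (-3)·0.0000 - (1)·0.0000) / (6) = -2.0000
  x2 = (2 - (4)·0.0000 - (3)·0.0000) / (8) = 0.2500
  x3 = (-10 - (-1)·0.0000 - (3)·0.0000) / (6) = -1.6667
Iteration 2:
  x1 = (-12 - (-3)·0.2500 - (1)·-1.6667) / (6) = -1.5972
  x2 = (2 - (4)·-2.0000 - (3)·-1.6667) / (8) = 1.8750
  x3 = (-10 - (-1)·-2.0000 - (3)·0.2500) / (6) = -2.1250
Iteration 3:
  x1 = (-12 - (-3)·1.8750 - (1)·-2.1250) / (6) = -0.7083
  x2 = (2 - (4)·-1.5972 - (3)·-2.1250) / (8) = 1.8455
  x3 = (-10 - (-1)·-1.5972 - (3)·1.8750) / (6) = -2.8704

(-0.7083, 1.8455, -2.8704)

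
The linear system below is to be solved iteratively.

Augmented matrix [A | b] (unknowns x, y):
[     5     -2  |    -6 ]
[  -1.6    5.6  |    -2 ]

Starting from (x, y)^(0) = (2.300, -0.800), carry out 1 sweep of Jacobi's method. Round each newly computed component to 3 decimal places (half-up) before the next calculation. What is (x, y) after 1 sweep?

(-1.520, 0.300)

Iteration 1:
  x = (-6 - (-2)·-0.800) / (5) = -1.520
  y = (-2 - (-1.6)·2.300) / (5.6) = 0.300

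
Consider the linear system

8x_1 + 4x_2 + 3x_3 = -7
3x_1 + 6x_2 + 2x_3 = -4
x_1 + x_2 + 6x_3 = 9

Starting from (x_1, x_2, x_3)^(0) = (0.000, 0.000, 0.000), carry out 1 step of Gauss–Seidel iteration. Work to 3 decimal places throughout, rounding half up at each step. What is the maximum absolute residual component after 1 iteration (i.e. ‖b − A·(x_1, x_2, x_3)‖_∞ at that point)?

Iteration 1:
  x_1 = (-7 - (4)·0.000 - (3)·0.000) / (8) = -0.875
  x_2 = (-4 - (3)·-0.875 - (2)·0.000) / (6) = -0.229
  x_3 = (9 - (1)·-0.875 - (1)·-0.229) / (6) = 1.684
Residual b − A·x = (-4.136, -3.369, 0.000); ∞-norm = 4.136

4.136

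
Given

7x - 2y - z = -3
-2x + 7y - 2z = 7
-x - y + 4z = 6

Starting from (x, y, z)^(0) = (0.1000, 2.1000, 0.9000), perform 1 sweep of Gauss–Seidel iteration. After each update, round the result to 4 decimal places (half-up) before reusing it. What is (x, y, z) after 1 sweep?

(0.3000, 1.3429, 1.9107)

Iteration 1:
  x = (-3 - (-2)·2.1000 - (-1)·0.9000) / (7) = 0.3000
  y = (7 - (-2)·0.3000 - (-2)·0.9000) / (7) = 1.3429
  z = (6 - (-1)·0.3000 - (-1)·1.3429) / (4) = 1.9107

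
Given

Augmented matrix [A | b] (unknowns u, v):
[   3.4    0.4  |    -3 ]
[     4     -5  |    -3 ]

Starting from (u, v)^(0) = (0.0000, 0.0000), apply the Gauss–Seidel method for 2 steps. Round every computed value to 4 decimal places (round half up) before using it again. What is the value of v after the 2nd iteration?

Iteration 1:
  u = (-3 - (0.4)·0.0000) / (3.4) = -0.8824
  v = (-3 - (4)·-0.8824) / (-5) = -0.1059
Iteration 2:
  u = (-3 - (0.4)·-0.1059) / (3.4) = -0.8699
  v = (-3 - (4)·-0.8699) / (-5) = -0.0959

-0.0959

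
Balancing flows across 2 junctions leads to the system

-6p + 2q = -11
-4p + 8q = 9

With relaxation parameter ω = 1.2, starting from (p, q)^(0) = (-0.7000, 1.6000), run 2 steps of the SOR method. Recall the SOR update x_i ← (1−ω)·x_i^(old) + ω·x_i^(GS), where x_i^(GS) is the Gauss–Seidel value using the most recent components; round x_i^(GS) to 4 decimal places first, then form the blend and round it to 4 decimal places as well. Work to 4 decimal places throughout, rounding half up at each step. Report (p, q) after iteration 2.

Iteration 1:
  p: GS value = (-11 - (2)·1.6000) / (-6) = 2.3667;  p ← (1−ω)·-0.7000 + ω·2.3667 = 2.9800
  q: GS value = (9 - (-4)·2.9800) / (8) = 2.6150;  q ← (1−ω)·1.6000 + ω·2.6150 = 2.8180
Iteration 2:
  p: GS value = (-11 - (2)·2.8180) / (-6) = 2.7727;  p ← (1−ω)·2.9800 + ω·2.7727 = 2.7312
  q: GS value = (9 - (-4)·2.7312) / (8) = 2.4906;  q ← (1−ω)·2.8180 + ω·2.4906 = 2.4251

(2.7312, 2.4251)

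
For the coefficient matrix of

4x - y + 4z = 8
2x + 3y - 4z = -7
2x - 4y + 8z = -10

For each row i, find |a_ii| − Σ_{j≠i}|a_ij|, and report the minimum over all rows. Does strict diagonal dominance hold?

-3

row 1: |4| − (1+4) = -1
row 2: |3| − (2+4) = -3
row 3: |8| − (2+4) = 2
minimum over rows = -3 → not strictly diagonally dominant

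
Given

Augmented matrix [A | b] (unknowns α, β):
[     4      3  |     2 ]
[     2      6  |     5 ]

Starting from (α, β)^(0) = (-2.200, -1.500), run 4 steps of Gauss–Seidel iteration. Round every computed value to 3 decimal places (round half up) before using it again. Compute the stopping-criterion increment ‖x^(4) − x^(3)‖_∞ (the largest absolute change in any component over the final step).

0.084

Iteration 1:
  α = (2 - (3)·-1.500) / (4) = 1.625
  β = (5 - (2)·1.625) / (6) = 0.292
Iteration 2:
  α = (2 - (3)·0.292) / (4) = 0.281
  β = (5 - (2)·0.281) / (6) = 0.740
Iteration 3:
  α = (2 - (3)·0.740) / (4) = -0.055
  β = (5 - (2)·-0.055) / (6) = 0.852
Iteration 4:
  α = (2 - (3)·0.852) / (4) = -0.139
  β = (5 - (2)·-0.139) / (6) = 0.880
Change: (-0.084, 0.028) → max |·| = 0.084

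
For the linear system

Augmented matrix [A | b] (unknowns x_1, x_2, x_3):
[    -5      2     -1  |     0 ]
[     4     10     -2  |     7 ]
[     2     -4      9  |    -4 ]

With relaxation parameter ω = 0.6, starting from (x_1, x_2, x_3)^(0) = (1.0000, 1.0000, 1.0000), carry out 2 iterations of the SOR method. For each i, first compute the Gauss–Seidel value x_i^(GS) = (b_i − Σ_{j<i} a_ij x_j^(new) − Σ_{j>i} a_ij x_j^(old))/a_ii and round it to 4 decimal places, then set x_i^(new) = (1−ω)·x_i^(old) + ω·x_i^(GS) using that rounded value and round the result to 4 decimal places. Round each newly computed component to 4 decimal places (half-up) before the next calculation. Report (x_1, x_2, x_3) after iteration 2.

Iteration 1:
  x_1: GS value = (0 - (2)·1.0000 - (-1)·1.0000) / (-5) = 0.2000;  x_1 ← (1−ω)·1.0000 + ω·0.2000 = 0.5200
  x_2: GS value = (7 - (4)·0.5200 - (-2)·1.0000) / (10) = 0.6920;  x_2 ← (1−ω)·1.0000 + ω·0.6920 = 0.8152
  x_3: GS value = (-4 - (2)·0.5200 - (-4)·0.8152) / (9) = -0.1977;  x_3 ← (1−ω)·1.0000 + ω·-0.1977 = 0.2814
Iteration 2:
  x_1: GS value = (0 - (2)·0.8152 - (-1)·0.2814) / (-5) = 0.2698;  x_1 ← (1−ω)·0.5200 + ω·0.2698 = 0.3699
  x_2: GS value = (7 - (4)·0.3699 - (-2)·0.2814) / (10) = 0.6083;  x_2 ← (1−ω)·0.8152 + ω·0.6083 = 0.6911
  x_3: GS value = (-4 - (2)·0.3699 - (-4)·0.6911) / (9) = -0.2195;  x_3 ← (1−ω)·0.2814 + ω·-0.2195 = -0.0191

(0.3699, 0.6911, -0.0191)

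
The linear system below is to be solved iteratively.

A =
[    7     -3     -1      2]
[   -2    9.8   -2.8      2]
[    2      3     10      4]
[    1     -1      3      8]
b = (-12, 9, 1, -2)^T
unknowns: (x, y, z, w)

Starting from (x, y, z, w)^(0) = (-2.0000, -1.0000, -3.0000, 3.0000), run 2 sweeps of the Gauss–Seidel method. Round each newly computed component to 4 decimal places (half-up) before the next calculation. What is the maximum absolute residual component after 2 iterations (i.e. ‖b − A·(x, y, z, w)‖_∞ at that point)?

5.7131

Iteration 1:
  x = (-12 - (-3)·-1.0000 - (-1)·-3.0000 - (2)·3.0000) / (7) = -3.4286
  y = (9 - (-2)·-3.4286 - (-2.8)·-3.0000 - (2)·3.0000) / (9.8) = -1.2507
  z = (1 - (2)·-3.4286 - (3)·-1.2507 - (4)·3.0000) / (10) = -0.0391
  w = (-2 - (1)·-3.4286 - (-1)·-1.2507 - (3)·-0.0391) / (8) = 0.0369
Iteration 2:
  x = (-12 - (-3)·-1.2507 - (-1)·-0.0391 - (2)·0.0369) / (7) = -2.2664
  y = (9 - (-2)·-2.2664 - (-2.8)·-0.0391 - (2)·0.0369) / (9.8) = 0.4371
  z = (1 - (2)·-2.2664 - (3)·0.4371 - (4)·0.0369) / (10) = 0.4074
  w = (-2 - (1)·-2.2664 - (-1)·0.4371 - (3)·0.4074) / (8) = -0.0648
Residual b − A·x = (5.7131, 1.4539, 0.4067, -0.0003); ∞-norm = 5.7131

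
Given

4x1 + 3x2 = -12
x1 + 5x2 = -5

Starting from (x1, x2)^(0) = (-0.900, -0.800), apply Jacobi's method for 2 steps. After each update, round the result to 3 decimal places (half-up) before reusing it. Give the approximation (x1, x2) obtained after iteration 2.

Iteration 1:
  x1 = (-12 - (3)·-0.800) / (4) = -2.400
  x2 = (-5 - (1)·-0.900) / (5) = -0.820
Iteration 2:
  x1 = (-12 - (3)·-0.820) / (4) = -2.385
  x2 = (-5 - (1)·-2.400) / (5) = -0.520

(-2.385, -0.520)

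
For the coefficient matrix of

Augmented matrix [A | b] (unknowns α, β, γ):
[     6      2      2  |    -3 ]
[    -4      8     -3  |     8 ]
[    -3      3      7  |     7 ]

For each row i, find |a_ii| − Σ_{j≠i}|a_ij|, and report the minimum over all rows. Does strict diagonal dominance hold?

1

row 1: |6| − (2+2) = 2
row 2: |8| − (4+3) = 1
row 3: |7| − (3+3) = 1
minimum over rows = 1 → strictly diagonally dominant (convergence guaranteed)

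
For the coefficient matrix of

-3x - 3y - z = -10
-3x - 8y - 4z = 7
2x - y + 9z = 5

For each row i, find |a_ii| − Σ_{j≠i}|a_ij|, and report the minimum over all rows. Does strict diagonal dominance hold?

row 1: |-3| − (3+1) = -1
row 2: |-8| − (3+4) = 1
row 3: |9| − (2+1) = 6
minimum over rows = -1 → not strictly diagonally dominant

-1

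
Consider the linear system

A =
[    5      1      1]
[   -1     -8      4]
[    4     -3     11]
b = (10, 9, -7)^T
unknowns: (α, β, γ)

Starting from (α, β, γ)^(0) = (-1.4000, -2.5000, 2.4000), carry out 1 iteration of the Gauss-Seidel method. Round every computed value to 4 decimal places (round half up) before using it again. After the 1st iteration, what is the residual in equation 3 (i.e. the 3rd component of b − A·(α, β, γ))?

-0.0002

Iteration 1:
  α = (10 - (1)·-2.5000 - (1)·2.4000) / (5) = 2.0200
  β = (9 - (-1)·2.0200 - (4)·2.4000) / (-8) = -0.1775
  γ = (-7 - (4)·2.0200 - (-3)·-0.1775) / (11) = -1.4193
Residual b − A·x = (1.4968, 15.2772, -0.0002)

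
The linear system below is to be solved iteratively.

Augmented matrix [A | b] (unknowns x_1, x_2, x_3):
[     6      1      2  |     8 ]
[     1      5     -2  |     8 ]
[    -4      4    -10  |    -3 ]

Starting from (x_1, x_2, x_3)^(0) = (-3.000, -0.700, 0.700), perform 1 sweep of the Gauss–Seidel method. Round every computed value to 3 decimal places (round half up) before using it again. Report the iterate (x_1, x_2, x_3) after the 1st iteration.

(1.217, 1.637, 0.468)

Iteration 1:
  x_1 = (8 - (1)·-0.700 - (2)·0.700) / (6) = 1.217
  x_2 = (8 - (1)·1.217 - (-2)·0.700) / (5) = 1.637
  x_3 = (-3 - (-4)·1.217 - (4)·1.637) / (-10) = 0.468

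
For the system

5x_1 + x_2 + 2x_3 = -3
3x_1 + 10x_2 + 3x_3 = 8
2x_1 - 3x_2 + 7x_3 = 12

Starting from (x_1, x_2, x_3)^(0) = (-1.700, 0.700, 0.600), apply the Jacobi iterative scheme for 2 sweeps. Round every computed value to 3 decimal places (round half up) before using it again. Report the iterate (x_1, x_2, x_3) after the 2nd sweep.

Iteration 1:
  x_1 = (-3 - (1)·0.700 - (2)·0.600) / (5) = -0.980
  x_2 = (8 - (3)·-1.700 - (3)·0.600) / (10) = 1.130
  x_3 = (12 - (2)·-1.700 - (-3)·0.700) / (7) = 2.500
Iteration 2:
  x_1 = (-3 - (1)·1.130 - (2)·2.500) / (5) = -1.826
  x_2 = (8 - (3)·-0.980 - (3)·2.500) / (10) = 0.344
  x_3 = (12 - (2)·-0.980 - (-3)·1.130) / (7) = 2.479

(-1.826, 0.344, 2.479)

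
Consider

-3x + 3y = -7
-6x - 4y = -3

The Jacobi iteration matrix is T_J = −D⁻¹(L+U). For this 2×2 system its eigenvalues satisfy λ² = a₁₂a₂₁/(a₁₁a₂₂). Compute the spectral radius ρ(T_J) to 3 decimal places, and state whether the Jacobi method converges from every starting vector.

a₁₂a₂₁/(a₁₁a₂₂) = (3)·(-6) / ((-3)·(-4)) = -1.500000
ρ = √|-1.500000| = √1.500000 = 1.225
ρ > 1, so Jacobi diverges

1.225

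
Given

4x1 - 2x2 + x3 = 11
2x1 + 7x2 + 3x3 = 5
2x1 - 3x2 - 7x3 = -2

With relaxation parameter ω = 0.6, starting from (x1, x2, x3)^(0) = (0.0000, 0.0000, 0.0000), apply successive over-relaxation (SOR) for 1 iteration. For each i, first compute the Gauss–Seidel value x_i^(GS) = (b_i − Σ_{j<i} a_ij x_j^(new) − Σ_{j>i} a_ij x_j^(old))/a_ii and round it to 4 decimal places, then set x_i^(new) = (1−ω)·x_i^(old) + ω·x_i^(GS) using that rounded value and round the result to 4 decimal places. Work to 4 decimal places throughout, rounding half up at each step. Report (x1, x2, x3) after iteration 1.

Iteration 1:
  x1: GS value = (11 - (-2)·0.0000 - (1)·0.0000) / (4) = 2.7500;  x1 ← (1−ω)·0.0000 + ω·2.7500 = 1.6500
  x2: GS value = (5 - (2)·1.6500 - (3)·0.0000) / (7) = 0.2429;  x2 ← (1−ω)·0.0000 + ω·0.2429 = 0.1457
  x3: GS value = (-2 - (2)·1.6500 - (-3)·0.1457) / (-7) = 0.6947;  x3 ← (1−ω)·0.0000 + ω·0.6947 = 0.4168

(1.6500, 0.1457, 0.4168)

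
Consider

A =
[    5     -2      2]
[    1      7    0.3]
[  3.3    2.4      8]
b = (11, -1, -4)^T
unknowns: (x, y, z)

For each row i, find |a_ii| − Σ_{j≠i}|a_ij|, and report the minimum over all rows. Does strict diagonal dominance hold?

1

row 1: |5| − (2+2) = 1
row 2: |7| − (1+0.3) = 5.7
row 3: |8| − (3.3+2.4) = 2.3
minimum over rows = 1 → strictly diagonally dominant (convergence guaranteed)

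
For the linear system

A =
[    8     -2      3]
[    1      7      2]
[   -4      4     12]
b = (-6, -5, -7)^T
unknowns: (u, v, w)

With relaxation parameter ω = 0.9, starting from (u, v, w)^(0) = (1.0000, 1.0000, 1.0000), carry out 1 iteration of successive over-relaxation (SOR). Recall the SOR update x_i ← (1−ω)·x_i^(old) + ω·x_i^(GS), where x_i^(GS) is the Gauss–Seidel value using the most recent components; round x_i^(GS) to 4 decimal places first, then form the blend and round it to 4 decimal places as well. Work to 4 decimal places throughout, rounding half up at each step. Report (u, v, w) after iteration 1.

Iteration 1:
  u: GS value = (-6 - (-2)·1.0000 - (3)·1.0000) / (8) = -0.8750;  u ← (1−ω)·1.0000 + ω·-0.8750 = -0.6875
  v: GS value = (-5 - (1)·-0.6875 - (2)·1.0000) / (7) = -0.9018;  v ← (1−ω)·1.0000 + ω·-0.9018 = -0.7116
  w: GS value = (-7 - (-4)·-0.6875 - (4)·-0.7116) / (12) = -0.5753;  w ← (1−ω)·1.0000 + ω·-0.5753 = -0.4178

(-0.6875, -0.7116, -0.4178)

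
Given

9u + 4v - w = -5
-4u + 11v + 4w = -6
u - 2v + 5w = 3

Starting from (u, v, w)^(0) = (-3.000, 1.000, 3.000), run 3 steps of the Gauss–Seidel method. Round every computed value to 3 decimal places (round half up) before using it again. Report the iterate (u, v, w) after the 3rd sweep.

Iteration 1:
  u = (-5 - (4)·1.000 - (-1)·3.000) / (9) = -0.667
  v = (-6 - (-4)·-0.667 - (4)·3.000) / (11) = -1.879
  w = (3 - (1)·-0.667 - (-2)·-1.879) / (5) = -0.018
Iteration 2:
  u = (-5 - (4)·-1.879 - (-1)·-0.018) / (9) = 0.278
  v = (-6 - (-4)·0.278 - (4)·-0.018) / (11) = -0.438
  w = (3 - (1)·0.278 - (-2)·-0.438) / (5) = 0.369
Iteration 3:
  u = (-5 - (4)·-0.438 - (-1)·0.369) / (9) = -0.320
  v = (-6 - (-4)·-0.320 - (4)·0.369) / (11) = -0.796
  w = (3 - (1)·-0.320 - (-2)·-0.796) / (5) = 0.346

(-0.320, -0.796, 0.346)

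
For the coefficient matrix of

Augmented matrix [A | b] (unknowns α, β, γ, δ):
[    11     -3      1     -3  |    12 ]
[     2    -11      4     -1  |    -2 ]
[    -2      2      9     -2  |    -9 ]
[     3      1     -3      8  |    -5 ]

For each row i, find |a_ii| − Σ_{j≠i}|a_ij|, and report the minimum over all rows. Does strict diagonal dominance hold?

1

row 1: |11| − (3+1+3) = 4
row 2: |-11| − (2+4+1) = 4
row 3: |9| − (2+2+2) = 3
row 4: |8| − (3+1+3) = 1
minimum over rows = 1 → strictly diagonally dominant (convergence guaranteed)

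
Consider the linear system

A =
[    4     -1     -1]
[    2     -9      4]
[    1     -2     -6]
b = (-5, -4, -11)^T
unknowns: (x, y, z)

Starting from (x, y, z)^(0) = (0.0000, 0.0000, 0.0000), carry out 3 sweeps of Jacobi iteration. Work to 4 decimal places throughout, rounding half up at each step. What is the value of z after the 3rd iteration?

Iteration 1:
  x = (-5 - (-1)·0.0000 - (-1)·0.0000) / (4) = -1.2500
  y = (-4 - (2)·0.0000 - (4)·0.0000) / (-9) = 0.4444
  z = (-11 - (1)·0.0000 - (-2)·0.0000) / (-6) = 1.8333
Iteration 2:
  x = (-5 - (-1)·0.4444 - (-1)·1.8333) / (4) = -0.6806
  y = (-4 - (2)·-1.2500 - (4)·1.8333) / (-9) = 0.9815
  z = (-11 - (1)·-1.2500 - (-2)·0.4444) / (-6) = 1.4769
Iteration 3:
  x = (-5 - (-1)·0.9815 - (-1)·1.4769) / (4) = -0.6354
  y = (-4 - (2)·-0.6806 - (4)·1.4769) / (-9) = 0.9496
  z = (-11 - (1)·-0.6806 - (-2)·0.9815) / (-6) = 1.3927

1.3927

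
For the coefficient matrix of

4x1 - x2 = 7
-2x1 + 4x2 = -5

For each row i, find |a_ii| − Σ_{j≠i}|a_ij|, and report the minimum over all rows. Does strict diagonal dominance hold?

row 1: |4| − (1) = 3
row 2: |4| − (2) = 2
minimum over rows = 2 → strictly diagonally dominant (convergence guaranteed)

2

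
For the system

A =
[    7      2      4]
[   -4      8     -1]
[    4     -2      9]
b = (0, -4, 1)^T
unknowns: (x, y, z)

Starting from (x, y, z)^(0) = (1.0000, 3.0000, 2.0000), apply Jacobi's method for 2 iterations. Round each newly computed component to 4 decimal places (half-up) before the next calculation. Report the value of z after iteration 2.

Iteration 1:
  x = (0 - (2)·3.0000 - (4)·2.0000) / (7) = -2.0000
  y = (-4 - (-4)·1.0000 - (-1)·2.0000) / (8) = 0.2500
  z = (1 - (4)·1.0000 - (-2)·3.0000) / (9) = 0.3333
Iteration 2:
  x = (0 - (2)·0.2500 - (4)·0.3333) / (7) = -0.2619
  y = (-4 - (-4)·-2.0000 - (-1)·0.3333) / (8) = -1.4583
  z = (1 - (4)·-2.0000 - (-2)·0.2500) / (9) = 1.0556

1.0556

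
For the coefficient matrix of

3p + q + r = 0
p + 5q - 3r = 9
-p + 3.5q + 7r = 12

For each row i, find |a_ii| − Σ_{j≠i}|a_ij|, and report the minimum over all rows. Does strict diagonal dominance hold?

1

row 1: |3| − (1+1) = 1
row 2: |5| − (1+3) = 1
row 3: |7| − (1+3.5) = 2.5
minimum over rows = 1 → strictly diagonally dominant (convergence guaranteed)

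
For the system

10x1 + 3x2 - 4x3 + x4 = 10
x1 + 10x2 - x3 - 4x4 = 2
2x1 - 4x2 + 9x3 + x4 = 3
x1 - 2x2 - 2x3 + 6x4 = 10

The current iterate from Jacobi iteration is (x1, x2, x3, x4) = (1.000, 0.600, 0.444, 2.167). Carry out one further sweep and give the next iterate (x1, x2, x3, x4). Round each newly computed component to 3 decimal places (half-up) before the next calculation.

(0.781, 1.011, 0.137, 1.848)

One sweep:
  x1 = (10 - (3)·0.600 - (-4)·0.444 - (1)·2.167) / (10) = 0.781
  x2 = (2 - (1)·1.000 - (-1)·0.444 - (-4)·2.167) / (10) = 1.011
  x3 = (3 - (2)·1.000 - (-4)·0.600 - (1)·2.167) / (9) = 0.137
  x4 = (10 - (1)·1.000 - (-2)·0.600 - (-2)·0.444) / (6) = 1.848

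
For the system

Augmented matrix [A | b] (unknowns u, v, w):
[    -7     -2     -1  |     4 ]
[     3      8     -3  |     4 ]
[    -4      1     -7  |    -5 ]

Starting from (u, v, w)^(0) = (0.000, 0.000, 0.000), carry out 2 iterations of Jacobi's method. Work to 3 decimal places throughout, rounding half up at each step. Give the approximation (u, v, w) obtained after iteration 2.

(-0.816, 0.982, 1.112)

Iteration 1:
  u = (4 - (-2)·0.000 - (-1)·0.000) / (-7) = -0.571
  v = (4 - (3)·0.000 - (-3)·0.000) / (8) = 0.500
  w = (-5 - (-4)·0.000 - (1)·0.000) / (-7) = 0.714
Iteration 2:
  u = (4 - (-2)·0.500 - (-1)·0.714) / (-7) = -0.816
  v = (4 - (3)·-0.571 - (-3)·0.714) / (8) = 0.982
  w = (-5 - (-4)·-0.571 - (1)·0.500) / (-7) = 1.112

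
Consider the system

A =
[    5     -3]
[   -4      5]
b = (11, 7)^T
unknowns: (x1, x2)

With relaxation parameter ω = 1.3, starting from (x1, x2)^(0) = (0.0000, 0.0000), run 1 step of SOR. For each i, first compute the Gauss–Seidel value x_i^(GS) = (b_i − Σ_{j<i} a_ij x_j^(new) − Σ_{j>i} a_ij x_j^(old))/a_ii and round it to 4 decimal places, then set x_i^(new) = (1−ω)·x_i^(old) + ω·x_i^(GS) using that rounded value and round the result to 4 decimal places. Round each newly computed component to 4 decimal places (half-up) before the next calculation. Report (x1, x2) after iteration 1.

(2.8600, 4.7944)

Iteration 1:
  x1: GS value = (11 - (-3)·0.0000) / (5) = 2.2000;  x1 ← (1−ω)·0.0000 + ω·2.2000 = 2.8600
  x2: GS value = (7 - (-4)·2.8600) / (5) = 3.6880;  x2 ← (1−ω)·0.0000 + ω·3.6880 = 4.7944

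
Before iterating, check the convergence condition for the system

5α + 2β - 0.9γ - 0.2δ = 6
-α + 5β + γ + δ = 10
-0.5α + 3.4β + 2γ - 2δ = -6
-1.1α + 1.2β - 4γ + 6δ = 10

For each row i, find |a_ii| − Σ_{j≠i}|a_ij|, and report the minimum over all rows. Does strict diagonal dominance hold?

row 1: |5| − (2+0.9+0.2) = 1.9
row 2: |5| − (1+1+1) = 2
row 3: |2| − (0.5+3.4+2) = -3.9
row 4: |6| − (1.1+1.2+4) = -0.3
minimum over rows = -3.9 → not strictly diagonally dominant

-3.9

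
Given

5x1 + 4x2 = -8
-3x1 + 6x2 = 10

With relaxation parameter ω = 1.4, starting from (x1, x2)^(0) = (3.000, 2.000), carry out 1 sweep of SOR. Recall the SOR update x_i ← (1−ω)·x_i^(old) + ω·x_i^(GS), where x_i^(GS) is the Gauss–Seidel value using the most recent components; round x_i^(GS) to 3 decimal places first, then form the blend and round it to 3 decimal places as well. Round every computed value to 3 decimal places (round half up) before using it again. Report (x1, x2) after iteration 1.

(-5.680, -2.442)

Iteration 1:
  x1: GS value = (-8 - (4)·2.000) / (5) = -3.200;  x1 ← (1−ω)·3.000 + ω·-3.200 = -5.680
  x2: GS value = (10 - (-3)·-5.680) / (6) = -1.173;  x2 ← (1−ω)·2.000 + ω·-1.173 = -2.442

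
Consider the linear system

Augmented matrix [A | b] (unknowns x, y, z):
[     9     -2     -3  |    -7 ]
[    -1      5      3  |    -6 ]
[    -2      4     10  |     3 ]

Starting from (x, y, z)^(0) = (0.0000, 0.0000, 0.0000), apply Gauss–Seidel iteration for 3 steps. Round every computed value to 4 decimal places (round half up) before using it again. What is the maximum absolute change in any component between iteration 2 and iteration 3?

0.1022

Iteration 1:
  x = (-7 - (-2)·0.0000 - (-3)·0.0000) / (9) = -0.7778
  y = (-6 - (-1)·-0.7778 - (3)·0.0000) / (5) = -1.3556
  z = (3 - (-2)·-0.7778 - (4)·-1.3556) / (10) = 0.6867
Iteration 2:
  x = (-7 - (-2)·-1.3556 - (-3)·0.6867) / (9) = -0.8501
  y = (-6 - (-1)·-0.8501 - (3)·0.6867) / (5) = -1.7820
  z = (3 - (-2)·-0.8501 - (4)·-1.7820) / (10) = 0.8428
Iteration 3:
  x = (-7 - (-2)·-1.7820 - (-3)·0.8428) / (9) = -0.8928
  y = (-6 - (-1)·-0.8928 - (3)·0.8428) / (5) = -1.8842
  z = (3 - (-2)·-0.8928 - (4)·-1.8842) / (10) = 0.8751
Change: (-0.0427, -0.1022, 0.0323) → max |·| = 0.1022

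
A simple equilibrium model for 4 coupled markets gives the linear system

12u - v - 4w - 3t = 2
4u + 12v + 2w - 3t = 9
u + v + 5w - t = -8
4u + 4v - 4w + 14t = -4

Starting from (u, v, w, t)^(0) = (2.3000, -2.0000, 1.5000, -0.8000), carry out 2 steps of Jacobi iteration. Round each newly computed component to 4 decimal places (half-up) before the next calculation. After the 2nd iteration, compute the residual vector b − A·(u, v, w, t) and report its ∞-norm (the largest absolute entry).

1.6194

Iteration 1:
  u = (2 - (-1)·-2.0000 - (-4)·1.5000 - (-3)·-0.8000) / (12) = 0.3000
  v = (9 - (4)·2.3000 - (2)·1.5000 - (-3)·-0.8000) / (12) = -0.4667
  w = (-8 - (1)·2.3000 - (1)·-2.0000 - (-1)·-0.8000) / (5) = -1.8200
  t = (-4 - (4)·2.3000 - (4)·-2.0000 - (-4)·1.5000) / (14) = 0.0571
Iteration 2:
  u = (2 - (-1)·-0.4667 - (-4)·-1.8200 - (-3)·0.0571) / (12) = -0.4646
  v = (9 - (4)·0.3000 - (2)·-1.8200 - (-3)·0.0571) / (12) = 0.9676
  w = (-8 - (1)·0.3000 - (1)·-0.4667 - (-1)·0.0571) / (5) = -1.5552
  t = (-4 - (4)·0.3000 - (4)·-0.4667 - (-4)·-1.8200) / (14) = -0.7581
Residual b − A·x = (0.0477, 0.0833, -1.4851, -1.6194); ∞-norm = 1.6194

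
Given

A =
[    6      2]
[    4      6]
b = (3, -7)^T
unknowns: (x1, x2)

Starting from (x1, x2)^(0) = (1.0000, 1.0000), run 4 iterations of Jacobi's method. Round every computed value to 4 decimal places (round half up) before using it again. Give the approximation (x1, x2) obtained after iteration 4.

(1.1358, -1.7839)

Iteration 1:
  x1 = (3 - (2)·1.0000) / (6) = 0.1667
  x2 = (-7 - (4)·1.0000) / (6) = -1.8333
Iteration 2:
  x1 = (3 - (2)·-1.8333) / (6) = 1.1111
  x2 = (-7 - (4)·0.1667) / (6) = -1.2778
Iteration 3:
  x1 = (3 - (2)·-1.2778) / (6) = 0.9259
  x2 = (-7 - (4)·1.1111) / (6) = -1.9074
Iteration 4:
  x1 = (3 - (2)·-1.9074) / (6) = 1.1358
  x2 = (-7 - (4)·0.9259) / (6) = -1.7839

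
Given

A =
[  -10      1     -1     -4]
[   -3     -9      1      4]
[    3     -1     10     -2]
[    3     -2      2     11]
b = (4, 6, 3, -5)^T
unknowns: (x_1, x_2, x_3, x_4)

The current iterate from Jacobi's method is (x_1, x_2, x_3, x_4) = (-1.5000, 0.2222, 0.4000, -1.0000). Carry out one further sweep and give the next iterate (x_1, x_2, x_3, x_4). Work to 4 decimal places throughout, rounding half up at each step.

(-0.0178, -0.5667, 0.5722, -0.0778)

One sweep:
  x_1 = (4 - (1)·0.2222 - (-1)·0.4000 - (-4)·-1.0000) / (-10) = -0.0178
  x_2 = (6 - (-3)·-1.5000 - (1)·0.4000 - (4)·-1.0000) / (-9) = -0.5667
  x_3 = (3 - (3)·-1.5000 - (-1)·0.2222 - (-2)·-1.0000) / (10) = 0.5722
  x_4 = (-5 - (3)·-1.5000 - (-2)·0.2222 - (2)·0.4000) / (11) = -0.0778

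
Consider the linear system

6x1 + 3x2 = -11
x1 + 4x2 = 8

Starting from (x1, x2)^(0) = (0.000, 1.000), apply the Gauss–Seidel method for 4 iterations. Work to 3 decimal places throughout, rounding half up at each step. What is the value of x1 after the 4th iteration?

-3.236

Iteration 1:
  x1 = (-11 - (3)·1.000) / (6) = -2.333
  x2 = (8 - (1)·-2.333) / (4) = 2.583
Iteration 2:
  x1 = (-11 - (3)·2.583) / (6) = -3.125
  x2 = (8 - (1)·-3.125) / (4) = 2.781
Iteration 3:
  x1 = (-11 - (3)·2.781) / (6) = -3.224
  x2 = (8 - (1)·-3.224) / (4) = 2.806
Iteration 4:
  x1 = (-11 - (3)·2.806) / (6) = -3.236
  x2 = (8 - (1)·-3.236) / (4) = 2.809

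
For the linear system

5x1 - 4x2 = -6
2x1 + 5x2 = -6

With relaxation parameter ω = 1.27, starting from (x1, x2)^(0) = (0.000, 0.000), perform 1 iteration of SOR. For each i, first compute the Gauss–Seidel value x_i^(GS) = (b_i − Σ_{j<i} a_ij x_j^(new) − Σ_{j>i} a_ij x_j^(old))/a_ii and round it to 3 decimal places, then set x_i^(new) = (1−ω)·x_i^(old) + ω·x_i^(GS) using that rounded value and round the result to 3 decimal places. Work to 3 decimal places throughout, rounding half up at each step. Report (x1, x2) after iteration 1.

Iteration 1:
  x1: GS value = (-6 - (-4)·0.000) / (5) = -1.200;  x1 ← (1−ω)·0.000 + ω·-1.200 = -1.524
  x2: GS value = (-6 - (2)·-1.524) / (5) = -0.590;  x2 ← (1−ω)·0.000 + ω·-0.590 = -0.749

(-1.524, -0.749)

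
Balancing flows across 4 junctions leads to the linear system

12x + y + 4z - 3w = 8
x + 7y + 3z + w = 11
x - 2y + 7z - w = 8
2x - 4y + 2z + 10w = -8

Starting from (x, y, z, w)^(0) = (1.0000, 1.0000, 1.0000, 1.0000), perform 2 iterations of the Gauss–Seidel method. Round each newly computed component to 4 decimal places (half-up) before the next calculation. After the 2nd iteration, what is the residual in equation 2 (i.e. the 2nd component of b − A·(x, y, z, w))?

0.1933

Iteration 1:
  x = (8 - (1)·1.0000 - (4)·1.0000 - (-3)·1.0000) / (12) = 0.5000
  y = (11 - (1)·0.5000 - (3)·1.0000 - (1)·1.0000) / (7) = 0.9286
  z = (8 - (1)·0.5000 - (-2)·0.9286 - (-1)·1.0000) / (7) = 1.4796
  w = (-8 - (2)·0.5000 - (-4)·0.9286 - (2)·1.4796) / (10) = -0.8245
Iteration 2:
  x = (8 - (1)·0.9286 - (4)·1.4796 - (-3)·-0.8245) / (12) = -0.1100
  y = (11 - (1)·-0.1100 - (3)·1.4796 - (1)·-0.8245) / (7) = 1.0708
  z = (8 - (1)·-0.1100 - (-2)·1.0708 - (-1)·-0.8245) / (7) = 1.3467
  w = (-8 - (2)·-0.1100 - (-4)·1.0708 - (2)·1.3467) / (10) = -0.6190
Residual b − A·x = (1.0054, 0.1933, 0.2057, -0.0002)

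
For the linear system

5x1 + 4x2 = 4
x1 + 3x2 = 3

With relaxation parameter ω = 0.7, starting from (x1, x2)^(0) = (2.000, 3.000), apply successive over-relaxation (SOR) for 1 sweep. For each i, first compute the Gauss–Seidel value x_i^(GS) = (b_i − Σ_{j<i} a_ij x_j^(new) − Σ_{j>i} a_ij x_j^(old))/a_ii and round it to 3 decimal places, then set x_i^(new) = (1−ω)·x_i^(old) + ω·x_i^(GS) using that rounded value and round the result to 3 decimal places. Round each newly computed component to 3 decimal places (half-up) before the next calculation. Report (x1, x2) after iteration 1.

Iteration 1:
  x1: GS value = (4 - (4)·3.000) / (5) = -1.600;  x1 ← (1−ω)·2.000 + ω·-1.600 = -0.520
  x2: GS value = (3 - (1)·-0.520) / (3) = 1.173;  x2 ← (1−ω)·3.000 + ω·1.173 = 1.721

(-0.520, 1.721)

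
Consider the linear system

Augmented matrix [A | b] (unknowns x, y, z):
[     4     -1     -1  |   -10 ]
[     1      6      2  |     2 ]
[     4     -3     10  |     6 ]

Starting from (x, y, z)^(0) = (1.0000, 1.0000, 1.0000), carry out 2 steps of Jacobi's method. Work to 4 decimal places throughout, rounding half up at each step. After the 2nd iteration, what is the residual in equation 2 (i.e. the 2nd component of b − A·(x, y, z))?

-1.2833

Iteration 1:
  x = (-10 - (-1)·1.0000 - (-1)·1.0000) / (4) = -2.0000
  y = (2 - (1)·1.0000 - (2)·1.0000) / (6) = -0.1667
  z = (6 - (4)·1.0000 - (-3)·1.0000) / (10) = 0.5000
Iteration 2:
  x = (-10 - (-1)·-0.1667 - (-1)·0.5000) / (4) = -2.4167
  y = (2 - (1)·-2.0000 - (2)·0.5000) / (6) = 0.5000
  z = (6 - (4)·-2.0000 - (-3)·-0.1667) / (10) = 1.3500
Residual b − A·x = (1.5168, -1.2833, 3.6668)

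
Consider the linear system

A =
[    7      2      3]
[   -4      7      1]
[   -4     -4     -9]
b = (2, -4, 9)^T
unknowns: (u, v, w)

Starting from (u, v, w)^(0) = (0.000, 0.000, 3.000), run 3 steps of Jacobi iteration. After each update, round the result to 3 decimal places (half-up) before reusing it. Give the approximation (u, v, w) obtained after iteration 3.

Iteration 1:
  u = (2 - (2)·0.000 - (3)·3.000) / (7) = -1.000
  v = (-4 - (-4)·0.000 - (1)·3.000) / (7) = -1.000
  w = (9 - (-4)·0.000 - (-4)·0.000) / (-9) = -1.000
Iteration 2:
  u = (2 - (2)·-1.000 - (3)·-1.000) / (7) = 1.000
  v = (-4 - (-4)·-1.000 - (1)·-1.000) / (7) = -1.000
  w = (9 - (-4)·-1.000 - (-4)·-1.000) / (-9) = -0.111
Iteration 3:
  u = (2 - (2)·-1.000 - (3)·-0.111) / (7) = 0.619
  v = (-4 - (-4)·1.000 - (1)·-0.111) / (7) = 0.016
  w = (9 - (-4)·1.000 - (-4)·-1.000) / (-9) = -1.000

(0.619, 0.016, -1.000)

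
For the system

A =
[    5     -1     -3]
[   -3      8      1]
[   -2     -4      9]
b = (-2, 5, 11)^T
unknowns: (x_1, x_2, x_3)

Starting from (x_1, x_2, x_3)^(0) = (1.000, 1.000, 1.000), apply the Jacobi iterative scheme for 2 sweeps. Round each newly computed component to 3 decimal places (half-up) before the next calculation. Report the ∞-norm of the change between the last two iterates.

0.508

Iteration 1:
  x_1 = (-2 - (-1)·1.000 - (-3)·1.000) / (5) = 0.400
  x_2 = (5 - (-3)·1.000 - (1)·1.000) / (8) = 0.875
  x_3 = (11 - (-2)·1.000 - (-4)·1.000) / (9) = 1.889
Iteration 2:
  x_1 = (-2 - (-1)·0.875 - (-3)·1.889) / (5) = 0.908
  x_2 = (5 - (-3)·0.400 - (1)·1.889) / (8) = 0.539
  x_3 = (11 - (-2)·0.400 - (-4)·0.875) / (9) = 1.700
Change: (0.508, -0.336, -0.189) → max |·| = 0.508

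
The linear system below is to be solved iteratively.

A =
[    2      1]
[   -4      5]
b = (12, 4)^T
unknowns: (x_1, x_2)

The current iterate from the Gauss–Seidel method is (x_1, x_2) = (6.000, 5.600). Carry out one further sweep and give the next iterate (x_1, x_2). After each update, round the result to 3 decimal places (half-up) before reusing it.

One sweep:
  x_1 = (12 - (1)·5.600) / (2) = 3.200
  x_2 = (4 - (-4)·3.200) / (5) = 3.360

(3.200, 3.360)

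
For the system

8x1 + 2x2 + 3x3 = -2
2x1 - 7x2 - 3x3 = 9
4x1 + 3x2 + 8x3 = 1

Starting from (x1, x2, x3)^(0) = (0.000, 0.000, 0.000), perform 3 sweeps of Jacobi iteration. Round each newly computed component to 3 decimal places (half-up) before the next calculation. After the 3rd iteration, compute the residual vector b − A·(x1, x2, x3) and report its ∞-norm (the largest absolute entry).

1.328

Iteration 1:
  x1 = (-2 - (2)·0.000 - (3)·0.000) / (8) = -0.250
  x2 = (9 - (2)·0.000 - (-3)·0.000) / (-7) = -1.286
  x3 = (1 - (4)·0.000 - (3)·0.000) / (8) = 0.125
Iteration 2:
  x1 = (-2 - (2)·-1.286 - (3)·0.125) / (8) = 0.025
  x2 = (9 - (2)·-0.250 - (-3)·0.125) / (-7) = -1.411
  x3 = (1 - (4)·-0.250 - (3)·-1.286) / (8) = 0.732
Iteration 3:
  x1 = (-2 - (2)·-1.411 - (3)·0.732) / (8) = -0.172
  x2 = (9 - (2)·0.025 - (-3)·0.732) / (-7) = -1.592
  x3 = (1 - (4)·0.025 - (3)·-1.411) / (8) = 0.642
Residual b − A·x = (0.634, 0.126, 1.328); ∞-norm = 1.328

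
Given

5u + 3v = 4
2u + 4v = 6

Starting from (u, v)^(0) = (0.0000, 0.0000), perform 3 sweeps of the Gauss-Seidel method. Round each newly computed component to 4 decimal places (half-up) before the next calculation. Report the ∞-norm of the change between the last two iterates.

0.1980

Iteration 1:
  u = (4 - (3)·0.0000) / (5) = 0.8000
  v = (6 - (2)·0.8000) / (4) = 1.1000
Iteration 2:
  u = (4 - (3)·1.1000) / (5) = 0.1400
  v = (6 - (2)·0.1400) / (4) = 1.4300
Iteration 3:
  u = (4 - (3)·1.4300) / (5) = -0.0580
  v = (6 - (2)·-0.0580) / (4) = 1.5290
Change: (-0.1980, 0.0990) → max |·| = 0.1980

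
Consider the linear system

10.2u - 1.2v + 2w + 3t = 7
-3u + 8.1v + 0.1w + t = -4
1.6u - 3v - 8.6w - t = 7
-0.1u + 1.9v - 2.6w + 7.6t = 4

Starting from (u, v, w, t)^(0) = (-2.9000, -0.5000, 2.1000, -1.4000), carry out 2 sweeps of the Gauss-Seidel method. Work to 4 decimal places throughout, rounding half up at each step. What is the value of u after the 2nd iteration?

0.6539

Iteration 1:
  u = (7 - (-1.2)·-0.5000 - (2)·2.1000 - (3)·-1.4000) / (10.2) = 0.6275
  v = (-4 - (-3)·0.6275 - (0.1)·2.1000 - (1)·-1.4000) / (8.1) = -0.1145
  w = (7 - (1.6)·0.6275 - (-3)·-0.1145 - (-1)·-1.4000) / (-8.6) = -0.4945
  t = (4 - (-0.1)·0.6275 - (1.9)·-0.1145 - (-2.6)·-0.4945) / (7.6) = 0.3940
Iteration 2:
  u = (7 - (-1.2)·-0.1145 - (2)·-0.4945 - (3)·0.3940) / (10.2) = 0.6539
  v = (-4 - (-3)·0.6539 - (0.1)·-0.4945 - (1)·0.3940) / (8.1) = -0.2942
  w = (7 - (1.6)·0.6539 - (-3)·-0.2942 - (-1)·0.3940) / (-8.6) = -0.6355
  t = (4 - (-0.1)·0.6539 - (1.9)·-0.2942 - (-2.6)·-0.6355) / (7.6) = 0.3911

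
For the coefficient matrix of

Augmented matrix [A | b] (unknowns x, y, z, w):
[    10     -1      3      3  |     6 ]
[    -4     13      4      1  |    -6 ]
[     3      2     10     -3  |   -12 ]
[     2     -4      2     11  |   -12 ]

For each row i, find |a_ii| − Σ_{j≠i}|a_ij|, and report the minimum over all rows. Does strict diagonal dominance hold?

2

row 1: |10| − (1+3+3) = 3
row 2: |13| − (4+4+1) = 4
row 3: |10| − (3+2+3) = 2
row 4: |11| − (2+4+2) = 3
minimum over rows = 2 → strictly diagonally dominant (convergence guaranteed)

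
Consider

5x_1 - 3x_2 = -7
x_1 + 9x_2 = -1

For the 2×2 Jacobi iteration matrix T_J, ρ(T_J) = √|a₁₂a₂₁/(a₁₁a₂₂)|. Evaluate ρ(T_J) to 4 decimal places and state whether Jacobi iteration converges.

0.2582

a₁₂a₂₁/(a₁₁a₂₂) = (-3)·(1) / ((5)·(9)) = -0.066667
ρ = √|-0.066667| = √0.066667 = 0.2582
ρ < 1, so Jacobi converges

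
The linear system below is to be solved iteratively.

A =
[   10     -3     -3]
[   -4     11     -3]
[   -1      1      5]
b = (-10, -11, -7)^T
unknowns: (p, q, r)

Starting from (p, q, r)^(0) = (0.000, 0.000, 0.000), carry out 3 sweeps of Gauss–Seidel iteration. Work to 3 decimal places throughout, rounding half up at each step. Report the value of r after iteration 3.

Iteration 1:
  p = (-10 - (-3)·0.000 - (-3)·0.000) / (10) = -1.000
  q = (-11 - (-4)·-1.000 - (-3)·0.000) / (11) = -1.364
  r = (-7 - (-1)·-1.000 - (1)·-1.364) / (5) = -1.327
Iteration 2:
  p = (-10 - (-3)·-1.364 - (-3)·-1.327) / (10) = -1.807
  q = (-11 - (-4)·-1.807 - (-3)·-1.327) / (11) = -2.019
  r = (-7 - (-1)·-1.807 - (1)·-2.019) / (5) = -1.358
Iteration 3:
  p = (-10 - (-3)·-2.019 - (-3)·-1.358) / (10) = -2.013
  q = (-11 - (-4)·-2.013 - (-3)·-1.358) / (11) = -2.102
  r = (-7 - (-1)·-2.013 - (1)·-2.102) / (5) = -1.382

-1.382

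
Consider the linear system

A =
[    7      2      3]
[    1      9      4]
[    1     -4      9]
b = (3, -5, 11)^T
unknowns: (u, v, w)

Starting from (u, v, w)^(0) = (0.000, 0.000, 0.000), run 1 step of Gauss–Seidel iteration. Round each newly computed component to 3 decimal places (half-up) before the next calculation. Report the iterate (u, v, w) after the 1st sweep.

Iteration 1:
  u = (3 - (2)·0.000 - (3)·0.000) / (7) = 0.429
  v = (-5 - (1)·0.429 - (4)·0.000) / (9) = -0.603
  w = (11 - (1)·0.429 - (-4)·-0.603) / (9) = 0.907

(0.429, -0.603, 0.907)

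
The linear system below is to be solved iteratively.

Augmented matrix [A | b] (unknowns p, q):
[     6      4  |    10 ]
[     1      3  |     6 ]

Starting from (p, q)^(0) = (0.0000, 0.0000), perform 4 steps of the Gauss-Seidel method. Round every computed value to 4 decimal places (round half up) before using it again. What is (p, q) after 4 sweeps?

Iteration 1:
  p = (10 - (4)·0.0000) / (6) = 1.6667
  q = (6 - (1)·1.6667) / (3) = 1.4444
Iteration 2:
  p = (10 - (4)·1.4444) / (6) = 0.7037
  q = (6 - (1)·0.7037) / (3) = 1.7654
Iteration 3:
  p = (10 - (4)·1.7654) / (6) = 0.4897
  q = (6 - (1)·0.4897) / (3) = 1.8368
Iteration 4:
  p = (10 - (4)·1.8368) / (6) = 0.4421
  q = (6 - (1)·0.4421) / (3) = 1.8526

(0.4421, 1.8526)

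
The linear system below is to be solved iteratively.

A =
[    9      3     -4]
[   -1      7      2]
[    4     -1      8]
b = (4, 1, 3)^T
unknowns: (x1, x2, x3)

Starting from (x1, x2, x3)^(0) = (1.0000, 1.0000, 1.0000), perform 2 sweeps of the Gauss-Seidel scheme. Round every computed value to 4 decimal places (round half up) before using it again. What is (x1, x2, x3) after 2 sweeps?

Iteration 1:
  x1 = (4 - (3)·1.0000 - (-4)·1.0000) / (9) = 0.5556
  x2 = (1 - (-1)·0.5556 - (2)·1.0000) / (7) = -0.0635
  x3 = (3 - (4)·0.5556 - (-1)·-0.0635) / (8) = 0.0893
Iteration 2:
  x1 = (4 - (3)·-0.0635 - (-4)·0.0893) / (9) = 0.5053
  x2 = (1 - (-1)·0.5053 - (2)·0.0893) / (7) = 0.1895
  x3 = (3 - (4)·0.5053 - (-1)·0.1895) / (8) = 0.1460

(0.5053, 0.1895, 0.1460)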